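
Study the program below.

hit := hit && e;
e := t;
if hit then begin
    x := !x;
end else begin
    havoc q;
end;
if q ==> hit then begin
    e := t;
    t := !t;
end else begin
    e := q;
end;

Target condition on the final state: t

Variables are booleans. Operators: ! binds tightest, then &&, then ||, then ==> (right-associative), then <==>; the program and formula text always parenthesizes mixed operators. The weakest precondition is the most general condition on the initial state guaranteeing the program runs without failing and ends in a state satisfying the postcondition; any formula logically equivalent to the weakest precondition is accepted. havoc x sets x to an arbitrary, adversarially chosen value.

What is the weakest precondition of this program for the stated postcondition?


Working backward. After the program, t must hold.
Then branch requires !t; else branch requires t.
Before the if: ((q ==> hit) ==> (!t)) && ((!(q ==> hit)) ==> t)
Then branch requires ((q ==> hit) ==> (!t)) && ((!(q ==> hit)) ==> t); else branch requires (hit ==> (!t)) && ((!hit) ==> t) && (!t).
Before the if: (hit ==> (((q ==> hit) ==> (!t)) && ((!(q ==> hit)) ==> t))) && ((!hit) ==> ((hit ==> (!t)) && ((!hit) ==> t) && (!t)))
Before e := t: (hit ==> (((q ==> hit) ==> (!t)) && ((!(q ==> hit)) ==> t))) && ((!hit) ==> ((hit ==> (!t)) && ((!hit) ==> t) && (!t)))
Before hit := hit && e: ((hit && e) ==> (((q ==> (hit && e)) ==> (!t)) && ((!(q ==> (hit && e))) ==> t))) && ((!(hit && e)) ==> (((hit && e) ==> (!t)) && ((!(hit && e)) ==> t) && (!t)))
Answer: WP = ((hit && e) ==> (((q ==> (hit && e)) ==> (!t)) && ((!(q ==> (hit && e))) ==> t))) && ((!(hit && e)) ==> (((hit && e) ==> (!t)) && ((!(hit && e)) ==> t) && (!t)))


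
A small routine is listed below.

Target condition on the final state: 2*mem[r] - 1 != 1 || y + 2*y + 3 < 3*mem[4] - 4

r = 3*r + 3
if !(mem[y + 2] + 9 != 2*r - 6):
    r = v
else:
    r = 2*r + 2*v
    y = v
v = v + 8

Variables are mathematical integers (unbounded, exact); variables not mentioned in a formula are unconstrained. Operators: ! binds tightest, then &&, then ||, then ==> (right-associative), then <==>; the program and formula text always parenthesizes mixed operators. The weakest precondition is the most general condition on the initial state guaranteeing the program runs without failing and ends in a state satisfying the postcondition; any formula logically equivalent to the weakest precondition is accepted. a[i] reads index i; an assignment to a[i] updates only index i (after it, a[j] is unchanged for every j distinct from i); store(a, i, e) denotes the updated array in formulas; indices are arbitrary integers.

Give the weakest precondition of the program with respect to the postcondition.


Working backward. After the program, the postcondition 2*mem[r] - 1 != 1 || y + 2*y + 3 < 3*mem[4] - 4 must hold; in canonical form it is 2*mem[r] != 2 || 3*y < 3*mem[4] - 7.
Before v := v + 8: 2*mem[r] != 2 || 3*y < 3*mem[4] - 7
Then branch requires 2*mem[v] != 2 || 3*y < 3*mem[4] - 7; else branch requires 2*mem[2*r + 2*v] != 2 || 3*v < 3*mem[4] - 7.
Before the if: ((!(mem[y + 2] != 2*r - 15)) ==> (2*mem[v] != 2 || 3*y < 3*mem[4] - 7)) && (mem[y + 2] != 2*r - 15 ==> (2*mem[2*r + 2*v] != 2 || 3*v < 3*mem[4] - 7))
Before r := 3*r + 3: ((!(mem[y + 2] != 6*r - 9)) ==> (2*mem[v] != 2 || 3*y < 3*mem[4] - 7)) && (mem[y + 2] != 6*r - 9 ==> (2*mem[6*r + 2*v + 6] != 2 || 3*v < 3*mem[4] - 7))
Answer: WP = ((!(mem[y + 2] != 6*r - 9)) ==> (2*mem[v] != 2 || 3*y < 3*mem[4] - 7)) && (mem[y + 2] != 6*r - 9 ==> (2*mem[6*r + 2*v + 6] != 2 || 3*v < 3*mem[4] - 7))


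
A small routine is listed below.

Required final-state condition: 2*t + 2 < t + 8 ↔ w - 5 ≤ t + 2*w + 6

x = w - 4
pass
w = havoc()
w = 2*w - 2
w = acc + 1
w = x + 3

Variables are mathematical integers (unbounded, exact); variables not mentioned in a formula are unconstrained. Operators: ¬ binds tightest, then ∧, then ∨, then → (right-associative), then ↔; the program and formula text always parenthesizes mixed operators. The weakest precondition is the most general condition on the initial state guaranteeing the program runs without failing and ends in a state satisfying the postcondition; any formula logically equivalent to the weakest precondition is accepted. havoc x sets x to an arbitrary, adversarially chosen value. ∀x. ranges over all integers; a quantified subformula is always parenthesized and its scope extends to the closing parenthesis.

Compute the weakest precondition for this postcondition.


Working backward. After the program, the postcondition 2*t + 2 < t + 8 ↔ w - 5 ≤ t + 2*w + 6 must hold; in canonical form it is t < 6 ↔ t + w ≥ -11.
Before w := x + 3: t < 6 ↔ t + x ≥ -14
Before w := acc + 1: t < 6 ↔ t + x ≥ -14
Before w := 2*w - 2: t < 6 ↔ t + x ≥ -14
Before havoc w: t < 6 ↔ t + x ≥ -14
Before skip: t < 6 ↔ t + x ≥ -14
Before x := w - 4: t < 6 ↔ t + w ≥ -10
Answer: WP = t < 6 ↔ t + w ≥ -10


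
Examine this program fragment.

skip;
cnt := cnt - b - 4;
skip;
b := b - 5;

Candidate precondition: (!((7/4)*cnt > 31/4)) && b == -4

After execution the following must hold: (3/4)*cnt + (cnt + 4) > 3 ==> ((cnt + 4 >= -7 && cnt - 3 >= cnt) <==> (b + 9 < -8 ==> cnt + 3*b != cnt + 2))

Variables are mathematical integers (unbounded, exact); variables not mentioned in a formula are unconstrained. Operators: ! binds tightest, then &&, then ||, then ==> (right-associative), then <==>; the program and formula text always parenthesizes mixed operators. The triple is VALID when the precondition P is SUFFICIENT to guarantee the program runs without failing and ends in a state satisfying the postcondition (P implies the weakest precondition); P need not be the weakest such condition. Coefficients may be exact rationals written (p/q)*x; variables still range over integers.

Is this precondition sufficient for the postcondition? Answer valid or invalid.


Working backward. After the program, the postcondition (3/4)*cnt + (cnt + 4) > 3 ==> ((cnt + 4 >= -7 && cnt - 3 >= cnt) <==> (b + 9 < -8 ==> cnt + 3*b != cnt + 2)) must hold; in canonical form it is (7/4)*cnt > -1 ==> (!(b < -17 ==> 3*b != 2)).
Before b := b - 5: (7/4)*cnt > -1 ==> (!(b < -12 ==> 3*b != 17))
Before skip: (7/4)*cnt > -1 ==> (!(b < -12 ==> 3*b != 17))
Before cnt := cnt - b - 4: (7/4)*cnt > (7/4)*b + 6 ==> (!(b < -12 ==> 3*b != 17))
Before skip: (7/4)*cnt > (7/4)*b + 6 ==> (!(b < -12 ==> 3*b != 17))
The weakest precondition is (7/4)*cnt > (7/4)*b + 6 ==> (!(b < -12 ==> 3*b != 17)).
Check whether (!((7/4)*cnt > 31/4)) && b == -4 implies it.
Countermodel: at the initial state b = -4, cnt = 0, the precondition holds but the weakest precondition fails.
Answer: invalid


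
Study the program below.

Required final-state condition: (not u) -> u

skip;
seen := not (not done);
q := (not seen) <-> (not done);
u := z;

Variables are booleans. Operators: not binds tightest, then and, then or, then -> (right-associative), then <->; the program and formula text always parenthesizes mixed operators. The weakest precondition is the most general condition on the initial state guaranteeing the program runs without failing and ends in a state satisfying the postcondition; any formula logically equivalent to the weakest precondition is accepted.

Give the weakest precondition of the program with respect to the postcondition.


Working backward. After the program, (not u) -> u must hold.
Before u := z: (not z) -> z
Before q := (not seen) <-> (not done): (not z) -> z
Before seen := not (not done): (not z) -> z
Before skip: (not z) -> z
Answer: WP = (not z) -> z


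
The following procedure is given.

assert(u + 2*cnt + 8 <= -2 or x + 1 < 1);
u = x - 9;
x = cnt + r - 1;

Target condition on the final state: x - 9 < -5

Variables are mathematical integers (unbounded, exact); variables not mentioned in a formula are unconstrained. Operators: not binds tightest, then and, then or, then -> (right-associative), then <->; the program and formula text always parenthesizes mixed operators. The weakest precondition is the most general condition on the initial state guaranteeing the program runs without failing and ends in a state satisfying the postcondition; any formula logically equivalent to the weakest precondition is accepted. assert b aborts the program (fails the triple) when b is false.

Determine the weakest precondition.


Working backward. After the program, the postcondition x - 9 < -5 must hold; in canonical form it is x < 4.
Before x := cnt + r - 1: cnt + r < 5
Before u := x - 9: cnt + r < 5
Before assert u + 2*cnt + 8 <= -2 or x + 1 < 1: (2*cnt + u <= -10 or x < 0) and cnt + r < 5
Answer: WP = (2*cnt + u <= -10 or x < 0) and cnt + r < 5


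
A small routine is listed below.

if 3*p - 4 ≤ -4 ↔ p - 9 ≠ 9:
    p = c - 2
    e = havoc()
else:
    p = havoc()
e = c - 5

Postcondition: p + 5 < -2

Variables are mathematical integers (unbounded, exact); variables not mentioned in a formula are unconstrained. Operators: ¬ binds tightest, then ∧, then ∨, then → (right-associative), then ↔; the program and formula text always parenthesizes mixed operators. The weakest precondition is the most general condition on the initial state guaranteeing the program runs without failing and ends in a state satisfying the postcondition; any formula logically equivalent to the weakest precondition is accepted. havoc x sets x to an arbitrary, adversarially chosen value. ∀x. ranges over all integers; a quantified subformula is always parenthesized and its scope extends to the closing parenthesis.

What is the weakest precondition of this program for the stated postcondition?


Working backward. After the program, the postcondition p + 5 < -2 must hold; in canonical form it is p < -7.
Before e := c - 5: p < -7
Then branch requires c < -5; else branch requires ∀p_1. p_1 < -7.
Before the if: ((3*p ≤ 0 ↔ p ≠ 18) → c < -5) ∧ ((¬(3*p ≤ 0 ↔ p ≠ 18)) → (∀p_1. p_1 < -7))
Answer: WP = ((3*p ≤ 0 ↔ p ≠ 18) → c < -5) ∧ ((¬(3*p ≤ 0 ↔ p ≠ 18)) → (∀p_1. p_1 < -7))


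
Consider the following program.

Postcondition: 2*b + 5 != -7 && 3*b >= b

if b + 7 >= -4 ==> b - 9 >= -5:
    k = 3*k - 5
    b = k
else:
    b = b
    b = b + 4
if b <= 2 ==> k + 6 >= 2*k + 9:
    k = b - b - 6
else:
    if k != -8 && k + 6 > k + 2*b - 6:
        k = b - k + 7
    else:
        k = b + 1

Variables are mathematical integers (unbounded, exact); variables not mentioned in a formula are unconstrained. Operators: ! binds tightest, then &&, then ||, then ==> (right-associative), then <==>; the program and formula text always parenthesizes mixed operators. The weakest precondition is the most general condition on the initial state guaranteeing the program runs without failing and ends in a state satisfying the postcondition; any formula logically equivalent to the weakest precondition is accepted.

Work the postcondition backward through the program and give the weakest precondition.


Working backward. After the program, the postcondition 2*b + 5 != -7 && 3*b >= b must hold; in canonical form it is 2*b != -12 && 2*b >= 0.
Then branch requires 2*b != -12 && 2*b >= 0; else branch requires ((k != -8 && 2*b < 12) ==> (2*b != -12 && 2*b >= 0)) && ((!(k != -8 && 2*b < 12)) ==> (2*b != -12 && 2*b >= 0)).
Before the if: ((b <= 2 ==> k <= -3) ==> (2*b != -12 && 2*b >= 0)) && ((!(b <= 2 ==> k <= -3)) ==> (((k != -8 && 2*b < 12) ==> (2*b != -12 && 2*b >= 0)) && ((!(k != -8 && 2*b < 12)) ==> (2*b != -12 && 2*b >= 0))))
Then branch requires ((3*k <= 7 ==> 3*k <= 2) ==> (6*k != -2 && 6*k >= 10)) && ((!(3*k <= 7 ==> 3*k <= 2)) ==> (((3*k != -3 && 6*k < 22) ==> (6*k != -2 && 6*k >= 10)) && ((!(3*k != -3 && 6*k < 22)) ==> (6*k != -2 && 6*k >= 10)))); else branch requires ((b <= -2 ==> k <= -3) ==> (2*b != -20 && 2*b >= -8)) && ((!(b <= -2 ==> k <= -3)) ==> (((k != -8 && 2*b < 4) ==> (2*b != -20 && 2*b >= -8)) && ((!(k != -8 && 2*b < 4)) ==> (2*b != -20 && 2*b >= -8)))).
Before the if: ((b >= -11 ==> b >= 4) ==> (((3*k <= 7 ==> 3*k <= 2) ==> (6*k != -2 && 6*k >= 10)) && ((!(3*k <= 7 ==> 3*k <= 2)) ==> (((3*k != -3 && 6*k < 22) ==> (6*k != -2 && 6*k >= 10)) && ((!(3*k != -3 && 6*k < 22)) ==> (6*k != -2 && 6*k >= 10)))))) && ((!(b >= -11 ==> b >= 4)) ==> (((b <= -2 ==> k <= -3) ==> (2*b != -20 && 2*b >= -8)) && ((!(b <= -2 ==> k <= -3)) ==> (((k != -8 && 2*b < 4) ==> (2*b != -20 && 2*b >= -8)) && ((!(k != -8 && 2*b < 4)) ==> (2*b != -20 && 2*b >= -8))))))
Answer: WP = ((b >= -11 ==> b >= 4) ==> (((3*k <= 7 ==> 3*k <= 2) ==> (6*k != -2 && 6*k >= 10)) && ((!(3*k <= 7 ==> 3*k <= 2)) ==> (((3*k != -3 && 6*k < 22) ==> (6*k != -2 && 6*k >= 10)) && ((!(3*k != -3 && 6*k < 22)) ==> (6*k != -2 && 6*k >= 10)))))) && ((!(b >= -11 ==> b >= 4)) ==> (((b <= -2 ==> k <= -3) ==> (2*b != -20 && 2*b >= -8)) && ((!(b <= -2 ==> k <= -3)) ==> (((k != -8 && 2*b < 4) ==> (2*b != -20 && 2*b >= -8)) && ((!(k != -8 && 2*b < 4)) ==> (2*b != -20 && 2*b >= -8))))))


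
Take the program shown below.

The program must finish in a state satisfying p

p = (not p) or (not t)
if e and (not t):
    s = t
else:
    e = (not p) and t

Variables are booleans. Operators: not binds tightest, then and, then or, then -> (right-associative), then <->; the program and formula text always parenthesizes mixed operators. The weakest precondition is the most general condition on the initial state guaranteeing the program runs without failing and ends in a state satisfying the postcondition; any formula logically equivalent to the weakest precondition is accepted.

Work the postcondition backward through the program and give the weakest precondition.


Working backward. After the program, p must hold.
Then branch requires p; else branch requires p.
Before the if: ((e and (not t)) -> p) and ((not (e and (not t))) -> p)
Before p := (not p) or (not t): ((e and (not t)) -> ((not p) or (not t))) and ((not (e and (not t))) -> ((not p) or (not t)))
Answer: WP = ((e and (not t)) -> ((not p) or (not t))) and ((not (e and (not t))) -> ((not p) or (not t)))


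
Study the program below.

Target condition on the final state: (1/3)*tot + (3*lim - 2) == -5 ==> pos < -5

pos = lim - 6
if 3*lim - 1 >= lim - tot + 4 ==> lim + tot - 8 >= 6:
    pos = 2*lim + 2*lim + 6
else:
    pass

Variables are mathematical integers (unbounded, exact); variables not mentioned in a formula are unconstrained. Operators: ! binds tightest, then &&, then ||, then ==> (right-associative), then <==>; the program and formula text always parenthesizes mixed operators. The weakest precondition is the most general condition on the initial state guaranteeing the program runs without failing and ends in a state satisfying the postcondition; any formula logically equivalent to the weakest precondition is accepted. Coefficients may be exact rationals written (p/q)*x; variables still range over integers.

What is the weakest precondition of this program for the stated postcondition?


Working backward. After the program, the postcondition (1/3)*tot + (3*lim - 2) == -5 ==> pos < -5 must hold; in canonical form it is 3*lim + (1/3)*tot == -3 ==> pos < -5.
Then branch requires 3*lim + (1/3)*tot == -3 ==> 4*lim < -11; else branch requires 3*lim + (1/3)*tot == -3 ==> pos < -5.
Before the if: ((2*lim + tot >= 5 ==> lim + tot >= 14) ==> (3*lim + (1/3)*tot == -3 ==> 4*lim < -11)) && ((!(2*lim + tot >= 5 ==> lim + tot >= 14)) ==> (3*lim + (1/3)*tot == -3 ==> pos < -5))
Before pos := lim - 6: ((2*lim + tot >= 5 ==> lim + tot >= 14) ==> (3*lim + (1/3)*tot == -3 ==> 4*lim < -11)) && ((!(2*lim + tot >= 5 ==> lim + tot >= 14)) ==> (3*lim + (1/3)*tot == -3 ==> lim < 1))
Answer: WP = ((2*lim + tot >= 5 ==> lim + tot >= 14) ==> (3*lim + (1/3)*tot == -3 ==> 4*lim < -11)) && ((!(2*lim + tot >= 5 ==> lim + tot >= 14)) ==> (3*lim + (1/3)*tot == -3 ==> lim < 1))


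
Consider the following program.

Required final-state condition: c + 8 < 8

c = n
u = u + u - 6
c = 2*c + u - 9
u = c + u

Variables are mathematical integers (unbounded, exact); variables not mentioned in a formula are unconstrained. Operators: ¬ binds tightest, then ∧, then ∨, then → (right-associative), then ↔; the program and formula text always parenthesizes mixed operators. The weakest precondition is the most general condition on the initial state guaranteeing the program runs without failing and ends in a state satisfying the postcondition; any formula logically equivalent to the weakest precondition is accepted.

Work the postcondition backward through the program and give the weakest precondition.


Working backward. After the program, the postcondition c + 8 < 8 must hold; in canonical form it is c < 0.
Before u := c + u: c < 0
Before c := 2*c + u - 9: 2*c + u < 9
Before u := u + u - 6: 2*c + 2*u < 15
Before c := n: 2*n + 2*u < 15
Answer: WP = 2*n + 2*u < 15


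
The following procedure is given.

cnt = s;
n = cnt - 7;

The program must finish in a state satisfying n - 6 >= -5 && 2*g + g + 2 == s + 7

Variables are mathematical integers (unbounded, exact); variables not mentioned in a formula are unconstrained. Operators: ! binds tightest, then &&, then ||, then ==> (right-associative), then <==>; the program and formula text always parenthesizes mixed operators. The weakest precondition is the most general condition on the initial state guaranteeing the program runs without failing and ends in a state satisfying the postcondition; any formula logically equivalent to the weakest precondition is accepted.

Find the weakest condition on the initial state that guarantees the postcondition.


Working backward. After the program, the postcondition n - 6 >= -5 && 2*g + g + 2 == s + 7 must hold; in canonical form it is n >= 1 && 3*g == s + 5.
Before n := cnt - 7: cnt >= 8 && 3*g == s + 5
Before cnt := s: s >= 8 && 3*g == s + 5
Answer: WP = s >= 8 && 3*g == s + 5


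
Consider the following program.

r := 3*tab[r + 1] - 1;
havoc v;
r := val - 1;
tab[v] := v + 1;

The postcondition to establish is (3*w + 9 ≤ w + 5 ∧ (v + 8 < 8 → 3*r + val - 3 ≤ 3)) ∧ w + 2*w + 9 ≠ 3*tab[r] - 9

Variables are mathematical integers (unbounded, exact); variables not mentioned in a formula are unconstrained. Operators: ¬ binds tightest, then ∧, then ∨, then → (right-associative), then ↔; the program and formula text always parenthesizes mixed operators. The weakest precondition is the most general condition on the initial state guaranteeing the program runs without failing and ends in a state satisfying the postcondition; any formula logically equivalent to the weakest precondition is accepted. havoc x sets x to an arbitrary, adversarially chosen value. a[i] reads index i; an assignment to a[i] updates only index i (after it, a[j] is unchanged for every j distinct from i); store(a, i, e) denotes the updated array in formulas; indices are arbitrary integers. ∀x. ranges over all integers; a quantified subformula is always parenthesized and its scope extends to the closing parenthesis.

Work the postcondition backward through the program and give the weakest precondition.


Working backward. After the program, the postcondition (3*w + 9 ≤ w + 5 ∧ (v + 8 < 8 → 3*r + val - 3 ≤ 3)) ∧ w + 2*w + 9 ≠ 3*tab[r] - 9 must hold; in canonical form it is 2*w ≤ -4 ∧ (v < 0 → 3*r + val ≤ 6) ∧ 3*w ≠ 3*tab[r] - 18.
Before tab[v] := v + 1: 2*w ≤ -4 ∧ (v < 0 → 3*r + val ≤ 6) ∧ 3*w ≠ 3*store(tab, v, v + 1)[r] - 18
Before r := val - 1: 2*w ≤ -4 ∧ (v < 0 → 4*val ≤ 9) ∧ 3*w ≠ 3*store(tab, v, v + 1)[val - 1] - 18
Before havoc v: ∀v_1. (2*w ≤ -4 ∧ (v_1 < 0 → 4*val ≤ 9) ∧ 3*w ≠ 3*store(tab, v_1, v_1 + 1)[val - 1] - 18)
Before r := 3*tab[r + 1] - 1: ∀v_1. (2*w ≤ -4 ∧ (v_1 < 0 → 4*val ≤ 9) ∧ 3*w ≠ 3*store(tab, v_1, v_1 + 1)[val - 1] - 18)
Answer: WP = ∀v_1. (2*w ≤ -4 ∧ (v_1 < 0 → 4*val ≤ 9) ∧ 3*w ≠ 3*store(tab, v_1, v_1 + 1)[val - 1] - 18)


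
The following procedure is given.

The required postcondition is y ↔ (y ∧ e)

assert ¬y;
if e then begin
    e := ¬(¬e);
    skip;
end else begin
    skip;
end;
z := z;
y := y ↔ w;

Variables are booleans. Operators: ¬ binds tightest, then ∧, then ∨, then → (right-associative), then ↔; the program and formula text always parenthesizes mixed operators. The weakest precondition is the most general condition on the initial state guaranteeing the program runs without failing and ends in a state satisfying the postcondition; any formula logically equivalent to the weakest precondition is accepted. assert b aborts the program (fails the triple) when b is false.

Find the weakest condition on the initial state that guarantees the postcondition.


Working backward. After the program, y ↔ (y ∧ e) must hold.
Before y := y ↔ w: (y ↔ w) ↔ ((y ↔ w) ∧ e)
Before z := z: (y ↔ w) ↔ ((y ↔ w) ∧ e)
Then branch requires (y ↔ w) ↔ ((y ↔ w) ∧ e); else branch requires (y ↔ w) ↔ ((y ↔ w) ∧ e).
Before the if: (e → ((y ↔ w) ↔ ((y ↔ w) ∧ e))) ∧ ((¬e) → ((y ↔ w) ↔ ((y ↔ w) ∧ e)))
Before assert ¬y: (¬y) ∧ (e → ((y ↔ w) ↔ ((y ↔ w) ∧ e))) ∧ ((¬e) → ((y ↔ w) ↔ ((y ↔ w) ∧ e)))
Answer: WP = (¬y) ∧ (e → ((y ↔ w) ↔ ((y ↔ w) ∧ e))) ∧ ((¬e) → ((y ↔ w) ↔ ((y ↔ w) ∧ e)))


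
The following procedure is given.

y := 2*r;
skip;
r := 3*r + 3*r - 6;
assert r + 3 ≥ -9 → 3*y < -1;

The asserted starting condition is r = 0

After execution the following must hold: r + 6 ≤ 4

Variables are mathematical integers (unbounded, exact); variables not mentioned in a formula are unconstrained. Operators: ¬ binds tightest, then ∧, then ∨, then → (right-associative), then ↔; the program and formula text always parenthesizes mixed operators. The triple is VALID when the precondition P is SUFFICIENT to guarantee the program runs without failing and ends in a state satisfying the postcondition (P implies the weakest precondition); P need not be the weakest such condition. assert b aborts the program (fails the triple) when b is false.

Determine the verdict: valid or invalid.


Working backward. After the program, the postcondition r + 6 ≤ 4 must hold; in canonical form it is r ≤ -2.
Before assert r + 3 ≥ -9 → 3*y < -1: (r ≥ -12 → 3*y < -1) ∧ r ≤ -2
Before r := 3*r + 3*r - 6: (6*r ≥ -6 → 3*y < -1) ∧ 6*r ≤ 4
Before skip: (6*r ≥ -6 → 3*y < -1) ∧ 6*r ≤ 4
Before y := 2*r: (6*r ≥ -6 → 6*r < -1) ∧ 6*r ≤ 4
The weakest precondition is (6*r ≥ -6 → 6*r < -1) ∧ 6*r ≤ 4.
Check whether r = 0 implies it.
Countermodel: at the initial state r = 0, the precondition holds but the weakest precondition fails.
Answer: invalid


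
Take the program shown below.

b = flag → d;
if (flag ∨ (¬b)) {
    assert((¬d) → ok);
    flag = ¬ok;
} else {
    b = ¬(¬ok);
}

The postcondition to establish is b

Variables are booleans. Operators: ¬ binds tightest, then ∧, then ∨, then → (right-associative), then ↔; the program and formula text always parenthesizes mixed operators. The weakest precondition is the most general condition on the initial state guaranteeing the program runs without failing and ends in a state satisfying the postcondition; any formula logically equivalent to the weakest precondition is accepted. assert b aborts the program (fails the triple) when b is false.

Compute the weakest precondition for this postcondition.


Working backward. After the program, b must hold.
Then branch requires ((¬d) → ok) ∧ b; else branch requires ok.
Before the if: ((flag ∨ (¬b)) → (((¬d) → ok) ∧ b)) ∧ ((¬(flag ∨ (¬b))) → ok)
Before b := flag → d: ((flag ∨ (¬(flag → d))) → (((¬d) → ok) ∧ (flag → d))) ∧ ((¬(flag ∨ (¬(flag → d)))) → ok)
Answer: WP = ((flag ∨ (¬(flag → d))) → (((¬d) → ok) ∧ (flag → d))) ∧ ((¬(flag ∨ (¬(flag → d)))) → ok)


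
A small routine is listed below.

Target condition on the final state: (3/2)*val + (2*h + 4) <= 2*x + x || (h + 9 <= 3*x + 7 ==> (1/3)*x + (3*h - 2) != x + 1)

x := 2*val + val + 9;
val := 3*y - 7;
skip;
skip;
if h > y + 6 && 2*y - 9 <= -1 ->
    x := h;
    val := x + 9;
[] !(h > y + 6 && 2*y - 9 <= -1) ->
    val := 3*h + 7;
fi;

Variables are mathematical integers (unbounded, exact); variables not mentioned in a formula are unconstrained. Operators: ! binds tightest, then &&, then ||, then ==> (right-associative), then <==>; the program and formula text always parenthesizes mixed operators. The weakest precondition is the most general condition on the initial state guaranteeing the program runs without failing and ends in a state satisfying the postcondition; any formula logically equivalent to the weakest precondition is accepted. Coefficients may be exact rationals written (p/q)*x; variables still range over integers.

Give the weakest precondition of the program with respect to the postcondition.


Working backward. After the program, the postcondition (3/2)*val + (2*h + 4) <= 2*x + x || (h + 9 <= 3*x + 7 ==> (1/3)*x + (3*h - 2) != x + 1) must hold; in canonical form it is 2*h + (3/2)*val <= 3*x - 4 || (h <= 3*x - 2 ==> 3*h != (2/3)*x + 3).
Then branch requires (1/2)*h <= -35/2 || (2*h >= 2 ==> (7/3)*h != 3); else branch requires (13/2)*h <= 3*x - 29/2 || (h <= 3*x - 2 ==> 3*h != (2/3)*x + 3).
Before the if: ((h > y + 6 && 2*y <= 8) ==> ((1/2)*h <= -35/2 || (2*h >= 2 ==> (7/3)*h != 3))) && ((!(h > y + 6 && 2*y <= 8)) ==> ((13/2)*h <= 3*x - 29/2 || (h <= 3*x - 2 ==> 3*h != (2/3)*x + 3)))
Before skip: ((h > y + 6 && 2*y <= 8) ==> ((1/2)*h <= -35/2 || (2*h >= 2 ==> (7/3)*h != 3))) && ((!(h > y + 6 && 2*y <= 8)) ==> ((13/2)*h <= 3*x - 29/2 || (h <= 3*x - 2 ==> 3*h != (2/3)*x + 3)))
Before skip: ((h > y + 6 && 2*y <= 8) ==> ((1/2)*h <= -35/2 || (2*h >= 2 ==> (7/3)*h != 3))) && ((!(h > y + 6 && 2*y <= 8)) ==> ((13/2)*h <= 3*x - 29/2 || (h <= 3*x - 2 ==> 3*h != (2/3)*x + 3)))
Before val := 3*y - 7: ((h > y + 6 && 2*y <= 8) ==> ((1/2)*h <= -35/2 || (2*h >= 2 ==> (7/3)*h != 3))) && ((!(h > y + 6 && 2*y <= 8)) ==> ((13/2)*h <= 3*x - 29/2 || (h <= 3*x - 2 ==> 3*h != (2/3)*x + 3)))
Before x := 2*val + val + 9: ((h > y + 6 && 2*y <= 8) ==> ((1/2)*h <= -35/2 || (2*h >= 2 ==> (7/3)*h != 3))) && ((!(h > y + 6 && 2*y <= 8)) ==> ((13/2)*h <= 9*val + 25/2 || (h <= 9*val + 25 ==> 3*h != 2*val + 9)))
Answer: WP = ((h > y + 6 && 2*y <= 8) ==> ((1/2)*h <= -35/2 || (2*h >= 2 ==> (7/3)*h != 3))) && ((!(h > y + 6 && 2*y <= 8)) ==> ((13/2)*h <= 9*val + 25/2 || (h <= 9*val + 25 ==> 3*h != 2*val + 9)))


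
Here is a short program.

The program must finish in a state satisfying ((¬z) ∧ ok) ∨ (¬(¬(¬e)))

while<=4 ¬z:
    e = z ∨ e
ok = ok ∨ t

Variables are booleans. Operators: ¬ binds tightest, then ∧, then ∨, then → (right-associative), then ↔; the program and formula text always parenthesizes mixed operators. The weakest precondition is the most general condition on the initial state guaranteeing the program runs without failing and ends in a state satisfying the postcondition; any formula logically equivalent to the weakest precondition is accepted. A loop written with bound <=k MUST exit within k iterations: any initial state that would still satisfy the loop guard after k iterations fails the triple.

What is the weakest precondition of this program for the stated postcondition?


Working backward. After the program, the postcondition ((¬z) ∧ ok) ∨ (¬(¬(¬e))) must hold; in canonical form it is ((¬z) ∧ ok) ∨ (¬e).
Before ok := ok ∨ t: ((¬z) ∧ (ok ∨ t)) ∨ (¬e)
Before the loop (bound <=4), unroll the exhaustion recursion (WP_0 = exit-now case; WP_j = one more guarded iteration, up to j = 4):
  WP_0: z ∧ (((¬z) ∧ (ok ∨ t)) ∨ (¬e))
  WP_1: ((¬z) → (z ∧ (((¬z) ∧ (ok ∨ t)) ∨ (¬(z ∨ e))))) ∧ (z → (((¬z) ∧ (ok ∨ t)) ∨ (¬e)))
  WP_2: ((¬z) → (((¬z) → (z ∧ (((¬z) ∧ (ok ∨ t)) ∨ (¬(z ∨ e))))) ∧ (z → (((¬z) ∧ (ok ∨ t)) ∨ (¬(z ∨ e)))))) ∧ (z → (((¬z) ∧ (ok ∨ t)) ∨ (¬e)))
  WP_3: ((¬z) → (((¬z) → (((¬z) → (z ∧ (((¬z) ∧ (ok ∨ t)) ∨ (¬(z ∨ e))))) ∧ (z → (((¬z) ∧ (ok ∨ t)) ∨ (¬(z ∨ e)))))) ∧ (z → (((¬z) ∧ (ok ∨ t)) ∨ (¬(z ∨ e)))))) ∧ (z → (((¬z) ∧ (ok ∨ t)) ∨ (¬e)))
  WP_4: ((¬z) → (((¬z) → (((¬z) → (((¬z) → (z ∧ (((¬z) ∧ (ok ∨ t)) ∨ (¬(z ∨ e))))) ∧ (z → (((¬z) ∧ (ok ∨ t)) ∨ (¬(z ∨ e)))))) ∧ (z → (((¬z) ∧ (ok ∨ t)) ∨ (¬(z ∨ e)))))) ∧ (z → (((¬z) ∧ (ok ∨ t)) ∨ (¬(z ∨ e)))))) ∧ (z → (((¬z) ∧ (ok ∨ t)) ∨ (¬e)))
So before the loop: ((¬z) → (((¬z) → (((¬z) → (((¬z) → (z ∧ (((¬z) ∧ (ok ∨ t)) ∨ (¬(z ∨ e))))) ∧ (z → (((¬z) ∧ (ok ∨ t)) ∨ (¬(z ∨ e)))))) ∧ (z → (((¬z) ∧ (ok ∨ t)) ∨ (¬(z ∨ e)))))) ∧ (z → (((¬z) ∧ (ok ∨ t)) ∨ (¬(z ∨ e)))))) ∧ (z → (((¬z) ∧ (ok ∨ t)) ∨ (¬e)))
Answer: WP = ((¬z) → (((¬z) → (((¬z) → (((¬z) → (z ∧ (((¬z) ∧ (ok ∨ t)) ∨ (¬(z ∨ e))))) ∧ (z → (((¬z) ∧ (ok ∨ t)) ∨ (¬(z ∨ e)))))) ∧ (z → (((¬z) ∧ (ok ∨ t)) ∨ (¬(z ∨ e)))))) ∧ (z → (((¬z) ∧ (ok ∨ t)) ∨ (¬(z ∨ e)))))) ∧ (z → (((¬z) ∧ (ok ∨ t)) ∨ (¬e)))


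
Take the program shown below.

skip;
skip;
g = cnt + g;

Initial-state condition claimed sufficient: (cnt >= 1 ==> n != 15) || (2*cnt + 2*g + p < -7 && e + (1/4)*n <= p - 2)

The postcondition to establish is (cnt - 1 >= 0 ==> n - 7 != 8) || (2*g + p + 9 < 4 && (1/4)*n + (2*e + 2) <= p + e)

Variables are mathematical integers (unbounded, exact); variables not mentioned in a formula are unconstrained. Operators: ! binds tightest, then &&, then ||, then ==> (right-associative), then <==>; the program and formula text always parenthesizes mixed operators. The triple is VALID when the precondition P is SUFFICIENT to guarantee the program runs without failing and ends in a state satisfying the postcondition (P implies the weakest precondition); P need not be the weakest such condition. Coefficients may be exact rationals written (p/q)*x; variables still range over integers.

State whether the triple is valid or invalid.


Working backward. After the program, the postcondition (cnt - 1 >= 0 ==> n - 7 != 8) || (2*g + p + 9 < 4 && (1/4)*n + (2*e + 2) <= p + e) must hold; in canonical form it is (cnt >= 1 ==> n != 15) || (2*g + p < -5 && e + (1/4)*n <= p - 2).
Before g := cnt + g: (cnt >= 1 ==> n != 15) || (2*cnt + 2*g + p < -5 && e + (1/4)*n <= p - 2)
Before skip: (cnt >= 1 ==> n != 15) || (2*cnt + 2*g + p < -5 && e + (1/4)*n <= p - 2)
Before skip: (cnt >= 1 ==> n != 15) || (2*cnt + 2*g + p < -5 && e + (1/4)*n <= p - 2)
The weakest precondition is (cnt >= 1 ==> n != 15) || (2*cnt + 2*g + p < -5 && e + (1/4)*n <= p - 2).
Check whether (cnt >= 1 ==> n != 15) || (2*cnt + 2*g + p < -7 && e + (1/4)*n <= p - 2) implies it.
Every state satisfying the precondition satisfies the weakest precondition: the implication holds.
Answer: valid


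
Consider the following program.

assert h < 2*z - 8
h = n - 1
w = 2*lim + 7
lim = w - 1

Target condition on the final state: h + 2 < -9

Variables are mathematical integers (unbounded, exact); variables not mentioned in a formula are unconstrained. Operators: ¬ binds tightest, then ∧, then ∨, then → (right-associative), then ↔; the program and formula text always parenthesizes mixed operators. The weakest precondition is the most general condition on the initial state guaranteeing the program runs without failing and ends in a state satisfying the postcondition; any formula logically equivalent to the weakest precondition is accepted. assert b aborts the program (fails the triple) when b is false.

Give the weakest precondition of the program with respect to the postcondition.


Working backward. After the program, the postcondition h + 2 < -9 must hold; in canonical form it is h < -11.
Before lim := w - 1: h < -11
Before w := 2*lim + 7: h < -11
Before h := n - 1: n < -10
Before assert h < 2*z - 8: h < 2*z - 8 ∧ n < -10
Answer: WP = h < 2*z - 8 ∧ n < -10


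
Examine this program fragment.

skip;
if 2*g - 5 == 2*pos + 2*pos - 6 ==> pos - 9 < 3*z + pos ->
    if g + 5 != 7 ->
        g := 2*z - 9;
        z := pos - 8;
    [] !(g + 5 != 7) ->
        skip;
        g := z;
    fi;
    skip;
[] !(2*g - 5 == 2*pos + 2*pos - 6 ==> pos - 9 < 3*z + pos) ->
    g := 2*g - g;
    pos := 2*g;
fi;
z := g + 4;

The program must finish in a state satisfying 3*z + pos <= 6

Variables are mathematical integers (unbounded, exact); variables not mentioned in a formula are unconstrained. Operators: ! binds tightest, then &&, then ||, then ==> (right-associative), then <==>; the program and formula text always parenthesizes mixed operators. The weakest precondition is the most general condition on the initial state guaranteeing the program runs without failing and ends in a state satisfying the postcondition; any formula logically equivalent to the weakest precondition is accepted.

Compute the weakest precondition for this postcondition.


Working backward. After the program, the postcondition 3*z + pos <= 6 must hold; in canonical form it is pos + 3*z <= 6.
Before z := g + 4: 3*g + pos <= -6
Then branch requires (g != 2 ==> pos + 6*z <= 21) && ((!(g != 2)) ==> pos + 3*z <= -6); else branch requires 5*g <= -6.
Before the if: ((2*g == 4*pos - 1 ==> 3*z > -9) ==> ((g != 2 ==> pos + 6*z <= 21) && ((!(g != 2)) ==> pos + 3*z <= -6))) && ((!(2*g == 4*pos - 1 ==> 3*z > -9)) ==> 5*g <= -6)
Before skip: ((2*g == 4*pos - 1 ==> 3*z > -9) ==> ((g != 2 ==> pos + 6*z <= 21) && ((!(g != 2)) ==> pos + 3*z <= -6))) && ((!(2*g == 4*pos - 1 ==> 3*z > -9)) ==> 5*g <= -6)
Answer: WP = ((2*g == 4*pos - 1 ==> 3*z > -9) ==> ((g != 2 ==> pos + 6*z <= 21) && ((!(g != 2)) ==> pos + 3*z <= -6))) && ((!(2*g == 4*pos - 1 ==> 3*z > -9)) ==> 5*g <= -6)


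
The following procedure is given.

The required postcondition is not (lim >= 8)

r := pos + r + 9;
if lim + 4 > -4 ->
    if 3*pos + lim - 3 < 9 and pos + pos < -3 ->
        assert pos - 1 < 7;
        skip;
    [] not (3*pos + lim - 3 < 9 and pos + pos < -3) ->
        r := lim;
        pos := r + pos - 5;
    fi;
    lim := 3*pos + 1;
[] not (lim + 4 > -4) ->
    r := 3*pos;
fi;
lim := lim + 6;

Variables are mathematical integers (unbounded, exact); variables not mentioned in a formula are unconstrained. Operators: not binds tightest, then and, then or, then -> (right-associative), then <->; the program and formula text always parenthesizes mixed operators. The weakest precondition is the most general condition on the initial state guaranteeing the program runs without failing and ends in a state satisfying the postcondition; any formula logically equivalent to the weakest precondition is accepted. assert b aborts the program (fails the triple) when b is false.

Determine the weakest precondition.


Working backward. After the program, not (lim >= 8) must hold.
Before lim := lim + 6: not (lim >= 2)
Then branch requires ((lim + 3*pos < 12 and 2*pos < -3) -> (pos < 8 and (not (3*pos >= 1)))) and ((not (lim + 3*pos < 12 and 2*pos < -3)) -> (not (3*lim + 3*pos >= 16))); else branch requires not (lim >= 2).
Before the if: (lim > -8 -> (((lim + 3*pos < 12 and 2*pos < -3) -> (pos < 8 and (not (3*pos >= 1)))) and ((not (lim + 3*pos < 12 and 2*pos < -3)) -> (not (3*lim + 3*pos >= 16))))) and ((not (lim > -8)) -> (not (lim >= 2)))
Before r := pos + r + 9: (lim > -8 -> (((lim + 3*pos < 12 and 2*pos < -3) -> (pos < 8 and (not (3*pos >= 1)))) and ((not (lim + 3*pos < 12 and 2*pos < -3)) -> (not (3*lim + 3*pos >= 16))))) and ((not (lim > -8)) -> (not (lim >= 2)))
Answer: WP = (lim > -8 -> (((lim + 3*pos < 12 and 2*pos < -3) -> (pos < 8 and (not (3*pos >= 1)))) and ((not (lim + 3*pos < 12 and 2*pos < -3)) -> (not (3*lim + 3*pos >= 16))))) and ((not (lim > -8)) -> (not (lim >= 2)))


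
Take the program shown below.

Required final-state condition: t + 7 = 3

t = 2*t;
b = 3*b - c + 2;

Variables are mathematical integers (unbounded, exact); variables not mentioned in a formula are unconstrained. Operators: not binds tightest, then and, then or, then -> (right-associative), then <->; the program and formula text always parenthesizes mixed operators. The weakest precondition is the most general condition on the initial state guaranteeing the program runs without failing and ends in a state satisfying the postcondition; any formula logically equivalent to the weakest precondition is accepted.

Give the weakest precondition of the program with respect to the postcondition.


Working backward. After the program, the postcondition t + 7 = 3 must hold; in canonical form it is t = -4.
Before b := 3*b - c + 2: t = -4
Before t := 2*t: 2*t = -4
Answer: WP = 2*t = -4


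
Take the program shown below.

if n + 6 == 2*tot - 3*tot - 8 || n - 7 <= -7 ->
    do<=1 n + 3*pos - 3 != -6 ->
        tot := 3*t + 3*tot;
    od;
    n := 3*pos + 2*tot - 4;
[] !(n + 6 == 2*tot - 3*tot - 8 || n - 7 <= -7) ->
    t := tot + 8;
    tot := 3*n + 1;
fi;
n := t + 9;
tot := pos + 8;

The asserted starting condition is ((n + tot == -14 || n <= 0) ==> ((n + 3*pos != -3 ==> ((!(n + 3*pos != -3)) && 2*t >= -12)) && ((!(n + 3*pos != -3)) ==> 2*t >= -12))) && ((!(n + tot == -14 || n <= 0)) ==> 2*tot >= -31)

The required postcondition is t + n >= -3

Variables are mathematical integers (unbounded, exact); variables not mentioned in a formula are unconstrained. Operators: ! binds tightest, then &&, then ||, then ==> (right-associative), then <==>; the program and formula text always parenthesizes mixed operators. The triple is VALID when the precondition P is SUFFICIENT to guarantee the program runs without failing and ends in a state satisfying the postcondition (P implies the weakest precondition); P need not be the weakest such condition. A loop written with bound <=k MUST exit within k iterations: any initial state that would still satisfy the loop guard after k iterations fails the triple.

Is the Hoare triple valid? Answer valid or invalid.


Working backward. After the program, the postcondition t + n >= -3 must hold; in canonical form it is n + t >= -3.
Before tot := pos + 8: n + t >= -3
Before n := t + 9: 2*t >= -12
Then branch requires (n + 3*pos != -3 ==> ((!(n + 3*pos != -3)) && 2*t >= -12)) && ((!(n + 3*pos != -3)) ==> 2*t >= -12); else branch requires 2*tot >= -28.
Before the if: ((n + tot == -14 || n <= 0) ==> ((n + 3*pos != -3 ==> ((!(n + 3*pos != -3)) && 2*t >= -12)) && ((!(n + 3*pos != -3)) ==> 2*t >= -12))) && ((!(n + tot == -14 || n <= 0)) ==> 2*tot >= -28)
The weakest precondition is ((n + tot == -14 || n <= 0) ==> ((n + 3*pos != -3 ==> ((!(n + 3*pos != -3)) && 2*t >= -12)) && ((!(n + 3*pos != -3)) ==> 2*t >= -12))) && ((!(n + tot == -14 || n <= 0)) ==> 2*tot >= -28).
Check whether ((n + tot == -14 || n <= 0) ==> ((n + 3*pos != -3 ==> ((!(n + 3*pos != -3)) && 2*t >= -12)) && ((!(n + 3*pos != -3)) ==> 2*t >= -12))) && ((!(n + tot == -14 || n <= 0)) ==> 2*tot >= -31) implies it.
Countermodel: at the initial state n = 2, pos = 0, t = 0, tot = -15, the precondition holds but the weakest precondition fails.
Answer: invalid


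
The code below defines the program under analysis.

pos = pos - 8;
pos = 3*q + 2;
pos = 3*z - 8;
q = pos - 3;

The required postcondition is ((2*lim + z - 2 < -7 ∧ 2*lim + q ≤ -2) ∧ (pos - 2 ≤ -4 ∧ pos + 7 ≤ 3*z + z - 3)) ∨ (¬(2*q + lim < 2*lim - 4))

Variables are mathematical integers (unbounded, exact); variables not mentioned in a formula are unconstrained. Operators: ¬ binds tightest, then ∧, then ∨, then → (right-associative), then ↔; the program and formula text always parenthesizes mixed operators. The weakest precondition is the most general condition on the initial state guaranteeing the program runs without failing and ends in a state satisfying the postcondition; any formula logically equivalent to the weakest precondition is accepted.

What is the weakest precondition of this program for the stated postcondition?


Working backward. After the program, the postcondition ((2*lim + z - 2 < -7 ∧ 2*lim + q ≤ -2) ∧ (pos - 2 ≤ -4 ∧ pos + 7 ≤ 3*z + z - 3)) ∨ (¬(2*q + lim < 2*lim - 4)) must hold; in canonical form it is (2*lim + z < -5 ∧ 2*lim + q ≤ -2 ∧ pos ≤ -2 ∧ pos ≤ 4*z - 10) ∨ (¬(2*q < lim - 4)).
Before q := pos - 3: (2*lim + z < -5 ∧ 2*lim + pos ≤ 1 ∧ pos ≤ -2 ∧ pos ≤ 4*z - 10) ∨ (¬(2*pos < lim + 2))
Before pos := 3*z - 8: (2*lim + z < -5 ∧ 2*lim + 3*z ≤ 9 ∧ 3*z ≤ 6 ∧ z ≥ 2) ∨ (¬(6*z < lim + 18))
Before pos := 3*q + 2: (2*lim + z < -5 ∧ 2*lim + 3*z ≤ 9 ∧ 3*z ≤ 6 ∧ z ≥ 2) ∨ (¬(6*z < lim + 18))
Before pos := pos - 8: (2*lim + z < -5 ∧ 2*lim + 3*z ≤ 9 ∧ 3*z ≤ 6 ∧ z ≥ 2) ∨ (¬(6*z < lim + 18))
Answer: WP = (2*lim + z < -5 ∧ 2*lim + 3*z ≤ 9 ∧ 3*z ≤ 6 ∧ z ≥ 2) ∨ (¬(6*z < lim + 18))
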